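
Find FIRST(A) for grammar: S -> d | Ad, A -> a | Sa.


Per alternative of A: FIRST(a) = {a}; FIRST(Sa) = {a, d}
FIRST(A) = {a, d}


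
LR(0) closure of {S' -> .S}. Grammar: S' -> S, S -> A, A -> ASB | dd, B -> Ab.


Start: S' -> .S
For each item with dot before a nonterminal B, add B -> .γ for every B-production
Closure: [S' -> .S, S -> .A, A -> .ASB, A -> .dd]


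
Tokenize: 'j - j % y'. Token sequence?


Scan left to right, longest-match per lexeme
Tokens: ID(j), OP(-), ID(j), OP(%), ID(y)


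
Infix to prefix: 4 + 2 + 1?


left-to-right (same/higher precedence on left): tree is (+ (+ 4 2) 1)
Prefix: + + 4 2 1


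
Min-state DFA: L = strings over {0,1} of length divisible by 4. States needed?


Track length mod 4: states 0..3, accept at 0
Minimal DFA: 4 states


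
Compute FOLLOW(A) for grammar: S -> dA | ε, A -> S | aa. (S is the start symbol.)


$ ∈ FOLLOW(S). For each A -> αBβ: add FIRST(β)\{ε} to FOLLOW(B); if β nullable, add FOLLOW(A).
FOLLOW(A) = {$}


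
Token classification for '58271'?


Pattern: digits only
Type: INTEGER_LITERAL


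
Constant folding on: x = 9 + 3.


9 + 3 = 12 at compile time
Optimized: x = 12


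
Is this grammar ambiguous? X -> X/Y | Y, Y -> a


precedence layered via separate nonterminal Y: deterministic
Unambiguous


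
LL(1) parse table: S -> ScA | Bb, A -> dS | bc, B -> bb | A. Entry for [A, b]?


For [A, b]: 'b' ∈ FIRST(bc)
Entry: A -> bc


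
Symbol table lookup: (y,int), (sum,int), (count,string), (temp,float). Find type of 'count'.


Lookup 'count' → type string


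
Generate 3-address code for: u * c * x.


Break into single-operator statements:
t1 = u * c
t2 = t1 * x


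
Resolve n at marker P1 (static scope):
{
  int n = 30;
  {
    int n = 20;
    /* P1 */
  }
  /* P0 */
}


n declared in the same block as P1
n = 20


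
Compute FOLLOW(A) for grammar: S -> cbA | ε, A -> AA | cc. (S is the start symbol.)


$ ∈ FOLLOW(S). For each A -> αBβ: add FIRST(β)\{ε} to FOLLOW(B); if β nullable, add FOLLOW(A).
FOLLOW(A) = {$, c}


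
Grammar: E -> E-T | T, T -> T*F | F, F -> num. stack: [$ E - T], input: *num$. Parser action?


'*' can extend T; shift to build T -> T*F
Action: shift


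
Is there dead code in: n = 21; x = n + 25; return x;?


n is read by x's definition; x is returned
No dead code


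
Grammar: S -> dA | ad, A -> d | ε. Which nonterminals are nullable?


A nonterminal is nullable iff some alternative derives ε (directly, or every symbol in it is nullable)
Nullable: {A}


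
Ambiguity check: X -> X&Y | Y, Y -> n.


precedence layered via separate nonterminal Y: deterministic
Unambiguous


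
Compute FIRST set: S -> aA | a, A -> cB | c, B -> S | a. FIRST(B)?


Per alternative of B: FIRST(S) = {a}; FIRST(a) = {a}
FIRST(B) = {a}


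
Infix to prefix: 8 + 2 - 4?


left-to-right (same/higher precedence on left): tree is (- (+ 8 2) 4)
Prefix: - + 8 2 4


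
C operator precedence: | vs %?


'%' is multiplicative (level 10); '|' is bitwise OR (level 3)
Higher level binds tighter
'%' has higher precedence than '|'


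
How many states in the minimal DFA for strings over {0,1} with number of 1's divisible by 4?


Track (count of 1) mod 4: states 0..3, accept at 0
Minimal DFA: 4 states


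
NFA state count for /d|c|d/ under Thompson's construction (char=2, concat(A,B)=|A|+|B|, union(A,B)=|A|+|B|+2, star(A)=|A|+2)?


Syntax tree has 3 char leaf(s), 2 union(s), 0 star(s)
chars contribute 3×2 = 6; each union adds +2; each star adds +2
Total: 6 + 4 + 0 = 10 states


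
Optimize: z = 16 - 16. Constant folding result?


16 - 16 = 0 at compile time
Optimized: z = 0


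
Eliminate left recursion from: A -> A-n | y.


Left-recursive alternatives: A-n; non-recursive: y
Introduce A': A -> yA', A' -> -nA' | ε


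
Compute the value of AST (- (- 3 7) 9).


Evaluate inner: (- 3 7) = -4
Evaluate root: (- -4 9) = -13
Result: -13


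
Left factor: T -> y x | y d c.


Common prefix: 'y'
Factored: T -> y T', T' -> x | d c


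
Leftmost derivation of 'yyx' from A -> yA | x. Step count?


Derivation: A => yA => yyA => yyx
Steps: 3


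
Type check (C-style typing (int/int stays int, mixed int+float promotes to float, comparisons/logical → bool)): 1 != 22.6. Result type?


Operand types: int != float
Rule: comparison yields bool
Result type: bool


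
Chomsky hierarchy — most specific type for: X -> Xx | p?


Left-linear: every RHS is a terminal or one nonterminal followed by a terminal
Classification: Type 3 (Regular)


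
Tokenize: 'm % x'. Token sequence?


Scan left to right, longest-match per lexeme
Tokens: ID(m), OP(%), ID(x)


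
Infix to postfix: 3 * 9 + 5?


Left to right (same or higher precedence on left)
Postfix: 3 9 * 5 +


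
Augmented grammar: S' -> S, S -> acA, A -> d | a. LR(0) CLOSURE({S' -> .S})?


Start: S' -> .S
For each item with dot before a nonterminal B, add B -> .γ for every B-production
Closure: [S' -> .S, S -> .acA]


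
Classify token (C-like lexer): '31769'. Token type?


Pattern: digits only
Type: INTEGER_LITERAL


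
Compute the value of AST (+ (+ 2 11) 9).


Evaluate inner: (+ 2 11) = 13
Evaluate root: (+ 13 9) = 22
Result: 22


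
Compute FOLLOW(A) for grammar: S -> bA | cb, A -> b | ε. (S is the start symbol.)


$ ∈ FOLLOW(S). For each A -> αBβ: add FIRST(β)\{ε} to FOLLOW(B); if β nullable, add FOLLOW(A).
FOLLOW(A) = {$}


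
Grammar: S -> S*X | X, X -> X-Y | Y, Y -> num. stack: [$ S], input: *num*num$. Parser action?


shift '*' to continue S -> S*X
Action: shift


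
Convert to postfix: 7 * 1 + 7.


Left to right (same or higher precedence on left)
Postfix: 7 1 * 7 +


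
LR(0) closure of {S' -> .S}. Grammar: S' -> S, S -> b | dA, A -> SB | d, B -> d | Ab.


Start: S' -> .S
For each item with dot before a nonterminal B, add B -> .γ for every B-production
Closure: [S' -> .S, S -> .b, S -> .dA]


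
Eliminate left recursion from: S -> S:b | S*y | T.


Left-recursive alternatives: S:b, S*y; non-recursive: T
Introduce S': S -> TS', S' -> :bS' | *yS' | ε


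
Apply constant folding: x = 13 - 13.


13 - 13 = 0 at compile time
Optimized: x = 0


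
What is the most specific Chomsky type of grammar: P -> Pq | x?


Left-linear: every RHS is a terminal or one nonterminal followed by a terminal
Classification: Type 3 (Regular)


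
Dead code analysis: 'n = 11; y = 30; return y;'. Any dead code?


n is assigned but never read
Dead: 'n = 11'


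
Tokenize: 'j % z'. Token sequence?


Scan left to right, longest-match per lexeme
Tokens: ID(j), OP(%), ID(z)


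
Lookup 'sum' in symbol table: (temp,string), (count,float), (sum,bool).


Lookup 'sum' → type bool


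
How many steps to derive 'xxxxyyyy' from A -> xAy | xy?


Derivation: A => xAy => xxAyy => xxxAyyy => xxxxyyyy
Steps: 4


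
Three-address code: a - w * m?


Break into single-operator statements:
t1 = w * m
t2 = a - t1


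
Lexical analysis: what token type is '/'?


Pattern: operator symbol
Type: OPERATOR


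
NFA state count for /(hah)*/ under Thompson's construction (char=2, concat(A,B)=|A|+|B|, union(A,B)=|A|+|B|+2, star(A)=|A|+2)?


Syntax tree has 3 char leaf(s), 0 union(s), 1 star(s)
chars contribute 3×2 = 6; each union adds +2; each star adds +2
Total: 6 + 0 + 2 = 8 states


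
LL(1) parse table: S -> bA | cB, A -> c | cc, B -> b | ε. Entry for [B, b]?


For [B, b]: 'b' ∈ FIRST(b)
Entry: B -> b


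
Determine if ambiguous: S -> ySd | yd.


balanced y^n…d^n: each string has a unique parse
Unambiguous


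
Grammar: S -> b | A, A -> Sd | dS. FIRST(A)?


Per alternative of A: FIRST(Sd) = {b, d}; FIRST(dS) = {d}
FIRST(A) = {b, d}


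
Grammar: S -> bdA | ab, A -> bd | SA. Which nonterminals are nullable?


A nonterminal is nullable iff some alternative derives ε (directly, or every symbol in it is nullable)
Nullable: {}


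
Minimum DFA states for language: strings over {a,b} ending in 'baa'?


Track the longest suffix of input matching a prefix of 'baa': 4 classes (prefixes of length 0..3)
Minimal DFA: 4 states


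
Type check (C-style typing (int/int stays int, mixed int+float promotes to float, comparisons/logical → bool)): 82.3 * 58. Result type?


Operand types: float * int
Rule: mixed int/float promotes to float; int/int stays int
Result type: float


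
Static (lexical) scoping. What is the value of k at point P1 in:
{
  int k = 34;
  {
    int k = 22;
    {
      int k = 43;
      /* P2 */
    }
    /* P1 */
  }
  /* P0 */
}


k declared in the same block as P1
k = 22


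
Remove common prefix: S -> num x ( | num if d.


Common prefix: 'num'
Factored: S -> num S', S' -> x ( | if d


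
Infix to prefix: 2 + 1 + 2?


left-to-right (same/higher precedence on left): tree is (+ (+ 2 1) 2)
Prefix: + + 2 1 2


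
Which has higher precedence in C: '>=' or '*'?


'*' is multiplicative (level 10); '>=' is relational (level 7)
Higher level binds tighter
'*' has higher precedence than '>='


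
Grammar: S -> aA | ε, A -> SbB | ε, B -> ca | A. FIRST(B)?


Per alternative of B: FIRST(ca) = {c}; FIRST(A) = {a, b, ε}
FIRST(B) = {a, b, c, ε}


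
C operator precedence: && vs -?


'-' is additive (level 9); '&&' is logical AND (level 2)
Higher level binds tighter
'-' has higher precedence than '&&'


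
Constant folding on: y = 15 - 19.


15 - 19 = -4 at compile time
Optimized: y = -4


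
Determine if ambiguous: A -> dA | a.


right-linear, alternatives start with distinct terminals 'd' vs 'a': unique leftmost derivation
Unambiguous


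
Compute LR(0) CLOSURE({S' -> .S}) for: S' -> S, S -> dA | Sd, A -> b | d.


Start: S' -> .S
For each item with dot before a nonterminal B, add B -> .γ for every B-production
Closure: [S' -> .S, S -> .dA, S -> .Sd]


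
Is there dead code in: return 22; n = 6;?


statement follows a return and is unreachable
Dead: 'n = 6'


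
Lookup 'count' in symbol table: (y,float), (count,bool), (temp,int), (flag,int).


Lookup 'count' → type bool


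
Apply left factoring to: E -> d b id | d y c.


Common prefix: 'd'
Factored: E -> d E', E' -> b id | y c


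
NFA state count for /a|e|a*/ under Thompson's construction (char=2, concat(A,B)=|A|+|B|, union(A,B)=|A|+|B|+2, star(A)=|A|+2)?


Syntax tree has 3 char leaf(s), 2 union(s), 1 star(s)
chars contribute 3×2 = 6; each union adds +2; each star adds +2
Total: 6 + 4 + 2 = 12 states


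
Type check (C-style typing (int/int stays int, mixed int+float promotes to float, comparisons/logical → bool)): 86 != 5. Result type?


Operand types: int != int
Rule: comparison yields bool
Result type: bool


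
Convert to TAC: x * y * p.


Break into single-operator statements:
t1 = x * y
t2 = t1 * p


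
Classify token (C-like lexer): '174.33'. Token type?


Pattern: digits with a decimal point
Type: FLOAT_LITERAL


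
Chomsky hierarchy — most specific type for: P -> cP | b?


Right-linear: every RHS is a terminal or a terminal followed by one nonterminal
Classification: Type 3 (Regular)


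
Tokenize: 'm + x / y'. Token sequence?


Scan left to right, longest-match per lexeme
Tokens: ID(m), OP(+), ID(x), OP(/), ID(y)


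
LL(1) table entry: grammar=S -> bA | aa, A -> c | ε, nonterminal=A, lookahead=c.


For [A, c]: 'c' ∈ FIRST(c)
Entry: A -> c


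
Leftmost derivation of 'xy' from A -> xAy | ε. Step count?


Derivation: A => xAy => xy
Steps: 2


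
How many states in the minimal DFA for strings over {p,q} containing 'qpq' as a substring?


KMP-style automaton: 3 progress states + 1 absorbing accept = 4
Minimal DFA: 4 states


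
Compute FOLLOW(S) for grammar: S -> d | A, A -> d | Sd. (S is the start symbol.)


$ ∈ FOLLOW(S). For each A -> αBβ: add FIRST(β)\{ε} to FOLLOW(B); if β nullable, add FOLLOW(A).
FOLLOW(S) = {$, d}


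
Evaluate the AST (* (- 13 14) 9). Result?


Evaluate inner: (- 13 14) = -1
Evaluate root: (* -1 9) = -9
Result: -9


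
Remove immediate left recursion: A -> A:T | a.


Left-recursive alternatives: A:T; non-recursive: a
Introduce A': A -> aA', A' -> :TA' | ε


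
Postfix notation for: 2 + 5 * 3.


* has higher precedence, evaluate 5*3 first
Postfix: 2 5 3 * +


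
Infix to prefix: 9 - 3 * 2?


'*' binds tighter: tree is (- 9 (* 3 2))
Prefix: - 9 * 3 2


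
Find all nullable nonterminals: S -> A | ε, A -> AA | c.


A nonterminal is nullable iff some alternative derives ε (directly, or every symbol in it is nullable)
Nullable: {S}


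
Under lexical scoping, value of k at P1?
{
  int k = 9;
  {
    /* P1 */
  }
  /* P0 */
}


P1's block does not declare k; resolves to the enclosing declaration at depth 0
k = 9


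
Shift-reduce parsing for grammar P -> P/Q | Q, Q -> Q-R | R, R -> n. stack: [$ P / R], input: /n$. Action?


'R' (not preceded by Q-) is the handle for Q -> R
Action: reduce (Q -> R)


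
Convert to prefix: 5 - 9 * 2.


'*' binds tighter: tree is (- 5 (* 9 2))
Prefix: - 5 * 9 2


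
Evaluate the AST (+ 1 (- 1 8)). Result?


Evaluate inner: (- 1 8) = -7
Evaluate root: (+ 1 -7) = -6
Result: -6


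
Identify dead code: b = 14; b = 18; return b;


first assignment to b is overwritten before any read
Dead: 'b = 14'


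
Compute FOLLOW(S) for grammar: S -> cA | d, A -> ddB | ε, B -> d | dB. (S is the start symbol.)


$ ∈ FOLLOW(S). For each A -> αBβ: add FIRST(β)\{ε} to FOLLOW(B); if β nullable, add FOLLOW(A).
FOLLOW(S) = {$}


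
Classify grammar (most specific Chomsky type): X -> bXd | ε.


Single nonterminal LHS, but b^n d^n is not regular
Classification: Type 2 (Context-Free)


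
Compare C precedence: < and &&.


'<' is relational (level 7); '&&' is logical AND (level 2)
Higher level binds tighter
'<' has higher precedence than '&&'


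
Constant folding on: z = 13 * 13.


13 * 13 = 169 at compile time
Optimized: z = 169


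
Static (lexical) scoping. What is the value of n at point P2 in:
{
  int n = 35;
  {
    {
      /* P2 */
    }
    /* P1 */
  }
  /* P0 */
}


P2's block does not declare n; resolves to the enclosing declaration at depth 0
n = 35


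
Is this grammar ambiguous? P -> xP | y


right-linear, alternatives start with distinct terminals 'x' vs 'y': unique leftmost derivation
Unambiguous


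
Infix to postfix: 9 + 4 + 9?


Left to right (same or higher precedence on left)
Postfix: 9 4 + 9 +


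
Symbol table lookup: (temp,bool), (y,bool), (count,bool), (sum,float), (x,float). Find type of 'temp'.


Lookup 'temp' → type bool


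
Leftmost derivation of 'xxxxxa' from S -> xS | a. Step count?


Derivation: S => xS => xxS => xxxS => xxxxS => xxxxxS => xxxxxa
Steps: 6


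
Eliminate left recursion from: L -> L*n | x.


Left-recursive alternatives: L*n; non-recursive: x
Introduce L': L -> xL', L' -> *nL' | ε


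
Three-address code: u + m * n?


Break into single-operator statements:
t1 = m * n
t2 = u + t1


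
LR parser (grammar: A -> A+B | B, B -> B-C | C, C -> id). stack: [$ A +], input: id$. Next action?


no handle ('A+' is not any RHS); shift 'id'
Action: shift


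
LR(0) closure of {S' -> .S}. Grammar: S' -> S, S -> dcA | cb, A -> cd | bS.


Start: S' -> .S
For each item with dot before a nonterminal B, add B -> .γ for every B-production
Closure: [S' -> .S, S -> .dcA, S -> .cb]


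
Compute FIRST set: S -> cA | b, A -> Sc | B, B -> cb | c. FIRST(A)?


Per alternative of A: FIRST(Sc) = {b, c}; FIRST(B) = {c}
FIRST(A) = {b, c}


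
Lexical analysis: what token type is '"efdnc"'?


Pattern: double-quoted sequence
Type: STRING_LITERAL


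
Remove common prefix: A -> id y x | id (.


Common prefix: 'id'
Factored: A -> id A', A' -> y x | (


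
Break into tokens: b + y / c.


Scan left to right, longest-match per lexeme
Tokens: ID(b), OP(+), ID(y), OP(/), ID(c)


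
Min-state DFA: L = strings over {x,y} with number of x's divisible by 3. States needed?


Track (count of x) mod 3: states 0..2, accept at 0
Minimal DFA: 3 states


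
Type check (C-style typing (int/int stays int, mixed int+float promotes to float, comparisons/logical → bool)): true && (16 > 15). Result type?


Operand types: bool && bool
Rule: logical operators take bool operands and yield bool
Result type: bool


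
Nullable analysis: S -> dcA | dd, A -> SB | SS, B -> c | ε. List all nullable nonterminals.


A nonterminal is nullable iff some alternative derives ε (directly, or every symbol in it is nullable)
Nullable: {B}


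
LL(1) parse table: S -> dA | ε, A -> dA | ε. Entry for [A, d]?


For [A, d]: 'd' ∈ FIRST(dA)
Entry: A -> dA


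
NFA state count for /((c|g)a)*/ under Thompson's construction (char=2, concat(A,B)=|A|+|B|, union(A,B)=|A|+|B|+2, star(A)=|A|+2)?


Syntax tree has 3 char leaf(s), 1 union(s), 1 star(s)
chars contribute 3×2 = 6; each union adds +2; each star adds +2
Total: 6 + 2 + 2 = 10 states


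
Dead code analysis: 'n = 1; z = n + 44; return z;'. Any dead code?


n is read by z's definition; z is returned
No dead code


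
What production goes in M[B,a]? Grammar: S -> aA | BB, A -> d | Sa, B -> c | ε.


For [B, a]: ε is nullable and 'a' ∈ FOLLOW(B)
Entry: B -> ε


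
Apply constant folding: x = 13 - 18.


13 - 18 = -5 at compile time
Optimized: x = -5


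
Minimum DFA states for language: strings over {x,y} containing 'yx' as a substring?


KMP-style automaton: 2 progress states + 1 absorbing accept = 3
Minimal DFA: 3 states


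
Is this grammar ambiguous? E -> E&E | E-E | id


'id&id-id' has two parse trees (no precedence encoded between & and -)
Ambiguous


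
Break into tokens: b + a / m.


Scan left to right, longest-match per lexeme
Tokens: ID(b), OP(+), ID(a), OP(/), ID(m)


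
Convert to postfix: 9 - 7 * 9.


* has higher precedence, evaluate 7*9 first
Postfix: 9 7 9 * -


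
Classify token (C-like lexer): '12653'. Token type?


Pattern: digits only
Type: INTEGER_LITERAL


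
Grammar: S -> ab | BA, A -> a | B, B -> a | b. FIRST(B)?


Per alternative of B: FIRST(a) = {a}; FIRST(b) = {b}
FIRST(B) = {a, b}


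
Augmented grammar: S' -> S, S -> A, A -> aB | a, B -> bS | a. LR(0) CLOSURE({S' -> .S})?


Start: S' -> .S
For each item with dot before a nonterminal B, add B -> .γ for every B-production
Closure: [S' -> .S, S -> .A, A -> .aB, A -> .a]


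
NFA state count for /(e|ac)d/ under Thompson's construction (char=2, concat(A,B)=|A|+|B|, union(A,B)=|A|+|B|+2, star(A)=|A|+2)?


Syntax tree has 4 char leaf(s), 1 union(s), 0 star(s)
chars contribute 4×2 = 8; each union adds +2; each star adds +2
Total: 8 + 2 + 0 = 10 states


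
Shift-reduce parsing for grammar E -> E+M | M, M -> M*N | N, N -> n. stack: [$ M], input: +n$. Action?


lookahead ∉ {*} so M won't extend; reduce E -> M
Action: reduce (E -> M)


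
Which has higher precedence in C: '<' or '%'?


'%' is multiplicative (level 10); '<' is relational (level 7)
Higher level binds tighter
'%' has higher precedence than '<'


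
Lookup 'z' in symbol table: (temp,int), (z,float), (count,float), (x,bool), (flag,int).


Lookup 'z' → type float


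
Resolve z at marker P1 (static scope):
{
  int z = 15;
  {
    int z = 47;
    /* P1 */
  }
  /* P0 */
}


z declared in the same block as P1
z = 47


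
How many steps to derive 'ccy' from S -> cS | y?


Derivation: S => cS => ccS => ccy
Steps: 3


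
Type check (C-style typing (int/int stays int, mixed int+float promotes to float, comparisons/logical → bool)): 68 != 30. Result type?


Operand types: int != int
Rule: comparison yields bool
Result type: bool


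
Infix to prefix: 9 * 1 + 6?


left-to-right (same/higher precedence on left): tree is (+ (* 9 1) 6)
Prefix: + * 9 1 6


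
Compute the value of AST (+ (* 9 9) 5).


Evaluate inner: (* 9 9) = 81
Evaluate root: (+ 81 5) = 86
Result: 86


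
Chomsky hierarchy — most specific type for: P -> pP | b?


Right-linear: every RHS is a terminal or a terminal followed by one nonterminal
Classification: Type 3 (Regular)


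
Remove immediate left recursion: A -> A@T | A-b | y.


Left-recursive alternatives: A@T, A-b; non-recursive: y
Introduce A': A -> yA', A' -> @TA' | -bA' | ε


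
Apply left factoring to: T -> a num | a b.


Common prefix: 'a'
Factored: T -> a T', T' -> num | b


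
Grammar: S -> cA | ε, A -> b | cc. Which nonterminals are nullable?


A nonterminal is nullable iff some alternative derives ε (directly, or every symbol in it is nullable)
Nullable: {S}


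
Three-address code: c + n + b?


Break into single-operator statements:
t1 = c + n
t2 = t1 + b


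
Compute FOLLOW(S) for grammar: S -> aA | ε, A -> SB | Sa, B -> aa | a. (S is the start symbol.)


$ ∈ FOLLOW(S). For each A -> αBβ: add FIRST(β)\{ε} to FOLLOW(B); if β nullable, add FOLLOW(A).
FOLLOW(S) = {$, a}


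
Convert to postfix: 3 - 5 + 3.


Left to right (same or higher precedence on left)
Postfix: 3 5 - 3 +


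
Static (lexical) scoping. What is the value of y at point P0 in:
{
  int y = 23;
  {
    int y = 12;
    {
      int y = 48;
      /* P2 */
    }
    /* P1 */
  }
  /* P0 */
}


y declared in the same block as P0
y = 23


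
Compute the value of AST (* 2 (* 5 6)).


Evaluate inner: (* 5 6) = 30
Evaluate root: (* 2 30) = 60
Result: 60


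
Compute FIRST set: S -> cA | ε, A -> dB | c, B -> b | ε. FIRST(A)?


Per alternative of A: FIRST(dB) = {d}; FIRST(c) = {c}
FIRST(A) = {c, d}


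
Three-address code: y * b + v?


Break into single-operator statements:
t1 = y * b
t2 = t1 + v


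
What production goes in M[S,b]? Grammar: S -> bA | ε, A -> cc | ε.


For [S, b]: 'b' ∈ FIRST(bA)
Entry: S -> bA


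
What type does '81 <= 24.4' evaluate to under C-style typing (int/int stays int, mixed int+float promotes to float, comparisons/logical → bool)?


Operand types: int <= float
Rule: comparison yields bool
Result type: bool


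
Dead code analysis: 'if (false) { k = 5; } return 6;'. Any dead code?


condition is constant false, so the whole block is unreachable
Dead: 'if (false) { k = 5; }'


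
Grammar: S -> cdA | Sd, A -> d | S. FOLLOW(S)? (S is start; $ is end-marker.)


$ ∈ FOLLOW(S). For each A -> αBβ: add FIRST(β)\{ε} to FOLLOW(B); if β nullable, add FOLLOW(A).
FOLLOW(S) = {$, d}


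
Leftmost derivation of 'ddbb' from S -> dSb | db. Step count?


Derivation: S => dSb => ddbb
Steps: 2


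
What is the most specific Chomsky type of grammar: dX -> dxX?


LHS has context (more than one symbol) and |LHS| ≤ |RHS|
Classification: Type 1 (Context-Sensitive)


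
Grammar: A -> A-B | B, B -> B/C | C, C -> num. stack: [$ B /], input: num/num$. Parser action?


no handle; shift 'num'
Action: shift


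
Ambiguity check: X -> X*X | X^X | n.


'n*n^n' has two parse trees (no precedence encoded between * and ^)
Ambiguous


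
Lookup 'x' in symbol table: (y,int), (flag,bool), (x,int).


Lookup 'x' → type int


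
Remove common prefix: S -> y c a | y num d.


Common prefix: 'y'
Factored: S -> y S', S' -> c a | num d


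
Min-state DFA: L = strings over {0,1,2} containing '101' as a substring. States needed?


KMP-style automaton: 3 progress states + 1 absorbing accept = 4
Minimal DFA: 4 states


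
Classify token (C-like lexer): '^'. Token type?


Pattern: operator symbol
Type: OPERATOR


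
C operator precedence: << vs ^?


'<<' is shift (level 8); '^' is bitwise XOR (level 4)
Higher level binds tighter
'<<' has higher precedence than '^'


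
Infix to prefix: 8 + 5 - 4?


left-to-right (same/higher precedence on left): tree is (- (+ 8 5) 4)
Prefix: - + 8 5 4


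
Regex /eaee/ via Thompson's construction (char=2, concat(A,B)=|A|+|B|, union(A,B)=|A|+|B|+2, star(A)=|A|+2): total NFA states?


Syntax tree has 4 char leaf(s), 0 union(s), 0 star(s)
chars contribute 4×2 = 8; each union adds +2; each star adds +2
Total: 8 + 0 + 0 = 8 states


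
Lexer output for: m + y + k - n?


Scan left to right, longest-match per lexeme
Tokens: ID(m), OP(+), ID(y), OP(+), ID(k), OP(-), ID(n)


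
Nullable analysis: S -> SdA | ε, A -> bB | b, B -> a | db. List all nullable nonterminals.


A nonterminal is nullable iff some alternative derives ε (directly, or every symbol in it is nullable)
Nullable: {S}


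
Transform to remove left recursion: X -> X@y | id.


Left-recursive alternatives: X@y; non-recursive: id
Introduce X': X -> idX', X' -> @yX' | ε


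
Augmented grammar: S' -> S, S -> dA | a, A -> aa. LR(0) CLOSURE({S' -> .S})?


Start: S' -> .S
For each item with dot before a nonterminal B, add B -> .γ for every B-production
Closure: [S' -> .S, S -> .dA, S -> .a]


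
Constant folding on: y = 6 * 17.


6 * 17 = 102 at compile time
Optimized: y = 102


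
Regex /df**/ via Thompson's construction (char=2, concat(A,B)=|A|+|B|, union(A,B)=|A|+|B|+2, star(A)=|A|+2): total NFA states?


Syntax tree has 2 char leaf(s), 0 union(s), 2 star(s)
chars contribute 2×2 = 4; each union adds +2; each star adds +2
Total: 4 + 0 + 4 = 8 states


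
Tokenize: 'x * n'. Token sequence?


Scan left to right, longest-match per lexeme
Tokens: ID(x), OP(*), ID(n)


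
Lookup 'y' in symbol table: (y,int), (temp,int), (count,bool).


Lookup 'y' → type int


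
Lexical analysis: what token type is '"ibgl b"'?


Pattern: double-quoted sequence
Type: STRING_LITERAL


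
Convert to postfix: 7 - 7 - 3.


Left to right (same or higher precedence on left)
Postfix: 7 7 - 3 -


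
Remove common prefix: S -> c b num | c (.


Common prefix: 'c'
Factored: S -> c S', S' -> b num | (


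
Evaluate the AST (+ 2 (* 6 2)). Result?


Evaluate inner: (* 6 2) = 12
Evaluate root: (+ 2 12) = 14
Result: 14


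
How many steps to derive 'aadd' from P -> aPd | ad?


Derivation: P => aPd => aadd
Steps: 2


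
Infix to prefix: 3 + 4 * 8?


'*' binds tighter: tree is (+ 3 (* 4 8))
Prefix: + 3 * 4 8


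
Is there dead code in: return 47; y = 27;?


statement follows a return and is unreachable
Dead: 'y = 27'


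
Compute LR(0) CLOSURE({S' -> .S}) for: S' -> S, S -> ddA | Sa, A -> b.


Start: S' -> .S
For each item with dot before a nonterminal B, add B -> .γ for every B-production
Closure: [S' -> .S, S -> .ddA, S -> .Sa]


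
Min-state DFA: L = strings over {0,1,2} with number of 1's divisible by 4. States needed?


Track (count of 1) mod 4: states 0..3, accept at 0
Minimal DFA: 4 states


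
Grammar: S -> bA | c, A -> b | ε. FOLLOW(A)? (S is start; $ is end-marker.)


$ ∈ FOLLOW(S). For each A -> αBβ: add FIRST(β)\{ε} to FOLLOW(B); if β nullable, add FOLLOW(A).
FOLLOW(A) = {$}


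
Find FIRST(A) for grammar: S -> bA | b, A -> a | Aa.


Per alternative of A: FIRST(a) = {a}; FIRST(Aa) = {a}
FIRST(A) = {a}


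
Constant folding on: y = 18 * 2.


18 * 2 = 36 at compile time
Optimized: y = 36


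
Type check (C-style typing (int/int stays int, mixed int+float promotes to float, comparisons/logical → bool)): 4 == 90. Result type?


Operand types: int == int
Rule: comparison yields bool
Result type: bool


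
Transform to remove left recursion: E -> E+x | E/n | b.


Left-recursive alternatives: E+x, E/n; non-recursive: b
Introduce E': E -> bE', E' -> +xE' | /nE' | ε


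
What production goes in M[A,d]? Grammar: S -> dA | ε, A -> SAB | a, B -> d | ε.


For [A, d]: 'd' ∈ FIRST(SAB)
Entry: A -> SAB


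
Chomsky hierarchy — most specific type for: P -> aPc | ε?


Single nonterminal LHS, but a^n c^n is not regular
Classification: Type 2 (Context-Free)


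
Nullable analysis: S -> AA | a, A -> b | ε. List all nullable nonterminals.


A nonterminal is nullable iff some alternative derives ε (directly, or every symbol in it is nullable)
Nullable: {A, S}


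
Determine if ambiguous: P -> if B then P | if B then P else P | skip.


dangling else: 'if B then if B then skip else skip' parses two ways
Ambiguous


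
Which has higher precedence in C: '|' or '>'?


'>' is relational (level 7); '|' is bitwise OR (level 3)
Higher level binds tighter
'>' has higher precedence than '|'


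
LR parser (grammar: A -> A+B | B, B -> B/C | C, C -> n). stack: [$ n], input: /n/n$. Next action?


'n' on top is the handle for C -> n
Action: reduce (C -> n)


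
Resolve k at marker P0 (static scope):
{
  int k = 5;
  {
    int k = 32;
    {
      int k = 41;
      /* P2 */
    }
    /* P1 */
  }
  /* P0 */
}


k declared in the same block as P0
k = 5


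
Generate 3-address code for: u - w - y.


Break into single-operator statements:
t1 = u - w
t2 = t1 - y


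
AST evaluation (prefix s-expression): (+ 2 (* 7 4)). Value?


Evaluate inner: (* 7 4) = 28
Evaluate root: (+ 2 28) = 30
Result: 30


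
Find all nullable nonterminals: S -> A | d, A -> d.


A nonterminal is nullable iff some alternative derives ε (directly, or every symbol in it is nullable)
Nullable: {}


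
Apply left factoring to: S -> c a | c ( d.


Common prefix: 'c'
Factored: S -> c S', S' -> a | ( d


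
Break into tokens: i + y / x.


Scan left to right, longest-match per lexeme
Tokens: ID(i), OP(+), ID(y), OP(/), ID(x)


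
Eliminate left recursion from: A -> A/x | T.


Left-recursive alternatives: A/x; non-recursive: T
Introduce A': A -> TA', A' -> /xA' | ε


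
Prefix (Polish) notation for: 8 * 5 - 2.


left-to-right (same/higher precedence on left): tree is (- (* 8 5) 2)
Prefix: - * 8 5 2


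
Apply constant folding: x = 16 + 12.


16 + 12 = 28 at compile time
Optimized: x = 28


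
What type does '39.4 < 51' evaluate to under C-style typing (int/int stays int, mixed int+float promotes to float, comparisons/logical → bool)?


Operand types: float < int
Rule: comparison yields bool
Result type: bool


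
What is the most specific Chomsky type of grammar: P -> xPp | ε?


Single nonterminal LHS, but x^n p^n is not regular
Classification: Type 2 (Context-Free)


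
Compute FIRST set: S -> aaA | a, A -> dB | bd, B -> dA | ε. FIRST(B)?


Per alternative of B: FIRST(dA) = {d}; FIRST(ε) = {ε}
FIRST(B) = {d, ε}


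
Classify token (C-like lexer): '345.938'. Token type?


Pattern: digits with a decimal point
Type: FLOAT_LITERAL


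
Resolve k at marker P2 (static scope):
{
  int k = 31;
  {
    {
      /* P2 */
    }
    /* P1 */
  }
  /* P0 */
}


P2's block does not declare k; resolves to the enclosing declaration at depth 0
k = 31


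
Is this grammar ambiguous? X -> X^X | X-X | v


'v^v-v' has two parse trees (no precedence encoded between ^ and -)
Ambiguous


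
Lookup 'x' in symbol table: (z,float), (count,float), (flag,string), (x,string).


Lookup 'x' → type string


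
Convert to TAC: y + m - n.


Break into single-operator statements:
t1 = y + m
t2 = t1 - n


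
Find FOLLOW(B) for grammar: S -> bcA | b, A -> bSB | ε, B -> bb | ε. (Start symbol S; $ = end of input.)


$ ∈ FOLLOW(S). For each A -> αBβ: add FIRST(β)\{ε} to FOLLOW(B); if β nullable, add FOLLOW(A).
FOLLOW(B) = {$, b}


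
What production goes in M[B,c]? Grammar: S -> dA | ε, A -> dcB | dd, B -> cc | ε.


For [B, c]: 'c' ∈ FIRST(cc)
Entry: B -> cc


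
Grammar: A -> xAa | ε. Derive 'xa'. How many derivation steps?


Derivation: A => xAa => xa
Steps: 2


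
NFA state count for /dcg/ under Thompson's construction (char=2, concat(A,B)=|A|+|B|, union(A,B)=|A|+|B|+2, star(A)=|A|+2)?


Syntax tree has 3 char leaf(s), 0 union(s), 0 star(s)
chars contribute 3×2 = 6; each union adds +2; each star adds +2
Total: 6 + 0 + 0 = 6 states


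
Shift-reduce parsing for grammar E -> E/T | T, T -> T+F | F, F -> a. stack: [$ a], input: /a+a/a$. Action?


'a' on top is the handle for F -> a
Action: reduce (F -> a)


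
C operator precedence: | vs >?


'>' is relational (level 7); '|' is bitwise OR (level 3)
Higher level binds tighter
'>' has higher precedence than '|'


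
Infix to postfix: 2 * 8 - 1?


Left to right (same or higher precedence on left)
Postfix: 2 8 * 1 -


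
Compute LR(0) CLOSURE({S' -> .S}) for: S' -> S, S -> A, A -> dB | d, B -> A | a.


Start: S' -> .S
For each item with dot before a nonterminal B, add B -> .γ for every B-production
Closure: [S' -> .S, S -> .A, A -> .dB, A -> .d]


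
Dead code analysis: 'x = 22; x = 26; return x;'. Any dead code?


first assignment to x is overwritten before any read
Dead: 'x = 22'


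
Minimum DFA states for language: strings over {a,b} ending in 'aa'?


Track the longest suffix of input matching a prefix of 'aa': 3 classes (prefixes of length 0..2)
Minimal DFA: 3 states


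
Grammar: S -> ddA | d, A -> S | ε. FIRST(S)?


Per alternative of S: FIRST(ddA) = {d}; FIRST(d) = {d}
FIRST(S) = {d}


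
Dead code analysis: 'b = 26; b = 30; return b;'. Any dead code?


first assignment to b is overwritten before any read
Dead: 'b = 26'


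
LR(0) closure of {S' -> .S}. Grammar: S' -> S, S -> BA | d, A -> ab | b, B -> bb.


Start: S' -> .S
For each item with dot before a nonterminal B, add B -> .γ for every B-production
Closure: [S' -> .S, S -> .BA, S -> .d, B -> .bb]


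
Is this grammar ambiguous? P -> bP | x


right-linear, alternatives start with distinct terminals 'b' vs 'x': unique leftmost derivation
Unambiguous


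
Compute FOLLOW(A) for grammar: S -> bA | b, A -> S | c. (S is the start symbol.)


$ ∈ FOLLOW(S). For each A -> αBβ: add FIRST(β)\{ε} to FOLLOW(B); if β nullable, add FOLLOW(A).
FOLLOW(A) = {$}


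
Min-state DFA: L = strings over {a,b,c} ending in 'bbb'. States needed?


Track the longest suffix of input matching a prefix of 'bbb': 4 classes (prefixes of length 0..3)
Minimal DFA: 4 states


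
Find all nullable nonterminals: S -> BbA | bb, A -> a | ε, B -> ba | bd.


A nonterminal is nullable iff some alternative derives ε (directly, or every symbol in it is nullable)
Nullable: {A}


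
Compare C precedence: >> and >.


'>>' is shift (level 8); '>' is relational (level 7)
Higher level binds tighter
'>>' has higher precedence than '>'


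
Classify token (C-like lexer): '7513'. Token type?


Pattern: digits only
Type: INTEGER_LITERAL


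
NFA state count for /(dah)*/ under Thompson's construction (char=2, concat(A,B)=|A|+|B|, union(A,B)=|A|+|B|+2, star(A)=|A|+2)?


Syntax tree has 3 char leaf(s), 0 union(s), 1 star(s)
chars contribute 3×2 = 6; each union adds +2; each star adds +2
Total: 6 + 0 + 2 = 8 states


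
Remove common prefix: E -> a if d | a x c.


Common prefix: 'a'
Factored: E -> a E', E' -> if d | x c


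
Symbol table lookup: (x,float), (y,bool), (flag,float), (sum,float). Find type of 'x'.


Lookup 'x' → type float


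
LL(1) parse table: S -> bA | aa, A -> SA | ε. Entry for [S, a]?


For [S, a]: 'a' ∈ FIRST(aa)
Entry: S -> aa


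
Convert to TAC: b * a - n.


Break into single-operator statements:
t1 = b * a
t2 = t1 - n


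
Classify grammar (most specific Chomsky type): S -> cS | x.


Right-linear: every RHS is a terminal or a terminal followed by one nonterminal
Classification: Type 3 (Regular)


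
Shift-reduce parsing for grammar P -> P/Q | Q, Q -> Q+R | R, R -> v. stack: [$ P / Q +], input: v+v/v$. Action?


no handle; shift 'v'
Action: shift


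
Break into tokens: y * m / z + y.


Scan left to right, longest-match per lexeme
Tokens: ID(y), OP(*), ID(m), OP(/), ID(z), OP(+), ID(y)


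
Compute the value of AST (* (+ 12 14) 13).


Evaluate inner: (+ 12 14) = 26
Evaluate root: (* 26 13) = 338
Result: 338


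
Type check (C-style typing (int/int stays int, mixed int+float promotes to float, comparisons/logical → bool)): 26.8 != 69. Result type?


Operand types: float != int
Rule: comparison yields bool
Result type: bool


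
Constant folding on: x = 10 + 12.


10 + 12 = 22 at compile time
Optimized: x = 22


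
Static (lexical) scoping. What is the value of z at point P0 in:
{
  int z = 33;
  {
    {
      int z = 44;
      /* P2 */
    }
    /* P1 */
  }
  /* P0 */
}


z declared in the same block as P0
z = 33


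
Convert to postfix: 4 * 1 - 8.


Left to right (same or higher precedence on left)
Postfix: 4 1 * 8 -


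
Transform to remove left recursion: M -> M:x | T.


Left-recursive alternatives: M:x; non-recursive: T
Introduce M': M -> TM', M' -> :xM' | ε


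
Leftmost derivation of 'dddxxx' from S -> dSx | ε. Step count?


Derivation: S => dSx => ddSxx => dddSxxx => dddxxx
Steps: 4


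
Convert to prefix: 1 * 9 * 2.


left-to-right (same/higher precedence on left): tree is (* (* 1 9) 2)
Prefix: * * 1 9 2


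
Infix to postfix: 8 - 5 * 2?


* has higher precedence, evaluate 5*2 first
Postfix: 8 5 2 * -


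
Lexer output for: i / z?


Scan left to right, longest-match per lexeme
Tokens: ID(i), OP(/), ID(z)


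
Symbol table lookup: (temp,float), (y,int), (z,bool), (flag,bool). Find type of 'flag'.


Lookup 'flag' → type bool


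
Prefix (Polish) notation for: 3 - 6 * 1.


'*' binds tighter: tree is (- 3 (* 6 1))
Prefix: - 3 * 6 1


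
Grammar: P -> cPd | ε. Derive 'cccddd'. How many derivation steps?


Derivation: P => cPd => ccPdd => cccPddd => cccddd
Steps: 4


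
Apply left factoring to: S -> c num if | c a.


Common prefix: 'c'
Factored: S -> c S', S' -> num if | a


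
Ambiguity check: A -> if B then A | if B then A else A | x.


dangling else: 'if B then if B then x else x' parses two ways
Ambiguous


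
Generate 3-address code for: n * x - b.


Break into single-operator statements:
t1 = n * x
t2 = t1 - b


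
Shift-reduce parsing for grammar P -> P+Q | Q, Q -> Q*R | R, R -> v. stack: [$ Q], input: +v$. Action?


lookahead ∉ {*} so Q won't extend; reduce P -> Q
Action: reduce (P -> Q)


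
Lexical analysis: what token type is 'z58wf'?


Pattern: letter/underscore followed by alphanumerics, not a keyword
Type: IDENTIFIER


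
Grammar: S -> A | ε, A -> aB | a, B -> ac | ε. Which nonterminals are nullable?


A nonterminal is nullable iff some alternative derives ε (directly, or every symbol in it is nullable)
Nullable: {B, S}


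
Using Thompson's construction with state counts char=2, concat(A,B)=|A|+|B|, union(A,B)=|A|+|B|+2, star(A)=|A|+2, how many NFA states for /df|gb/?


Syntax tree has 4 char leaf(s), 1 union(s), 0 star(s)
chars contribute 4×2 = 8; each union adds +2; each star adds +2
Total: 8 + 2 + 0 = 10 states


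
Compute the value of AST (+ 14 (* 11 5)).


Evaluate inner: (* 11 5) = 55
Evaluate root: (+ 14 55) = 69
Result: 69


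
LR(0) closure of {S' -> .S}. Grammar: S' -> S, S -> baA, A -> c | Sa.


Start: S' -> .S
For each item with dot before a nonterminal B, add B -> .γ for every B-production
Closure: [S' -> .S, S -> .baA]


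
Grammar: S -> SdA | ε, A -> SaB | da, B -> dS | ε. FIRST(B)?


Per alternative of B: FIRST(dS) = {d}; FIRST(ε) = {ε}
FIRST(B) = {d, ε}
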